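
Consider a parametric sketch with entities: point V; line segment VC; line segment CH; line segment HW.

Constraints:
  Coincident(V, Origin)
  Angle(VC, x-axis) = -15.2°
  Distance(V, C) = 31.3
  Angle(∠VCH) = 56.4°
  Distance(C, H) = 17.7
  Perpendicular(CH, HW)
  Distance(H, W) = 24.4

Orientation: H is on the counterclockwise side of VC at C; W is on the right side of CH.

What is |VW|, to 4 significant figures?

50.47

V is at the origin; VC runs at -15.2° with length 31.3, so C = 31.3·(cos -15.2°, sin -15.2°) = (30.21, -8.207). ∠VCH = 56.4°, so CH runs at -15.2° + (180° − 56.4°) = 108.4° from the x-axis; with |CH| = 17.7, H = C + 17.7·(cos 108.4°, sin 108.4°) = (24.62, 8.589). CH ⟂ HW; with |HW| = 24.4 on the right of CH, W = H + 24.4·(0.9489, 0.3156) = (47.77, 16.29). Then |VW| = |W − V| = 50.47.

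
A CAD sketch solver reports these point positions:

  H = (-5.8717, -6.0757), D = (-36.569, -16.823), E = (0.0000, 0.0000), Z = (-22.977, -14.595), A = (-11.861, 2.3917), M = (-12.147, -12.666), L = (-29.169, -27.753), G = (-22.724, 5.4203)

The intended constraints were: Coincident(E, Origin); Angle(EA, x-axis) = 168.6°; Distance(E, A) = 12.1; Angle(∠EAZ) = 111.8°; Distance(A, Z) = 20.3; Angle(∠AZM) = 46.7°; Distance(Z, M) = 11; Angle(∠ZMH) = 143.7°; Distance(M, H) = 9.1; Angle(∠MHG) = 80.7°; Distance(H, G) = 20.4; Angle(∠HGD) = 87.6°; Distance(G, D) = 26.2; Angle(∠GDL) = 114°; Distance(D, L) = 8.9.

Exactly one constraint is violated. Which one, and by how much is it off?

Distance(D, L) = 8.9 — off by 4.30.

E = (0.00, 0.00) ✓; EA at 168.6° ✓; |EA| = 12.10 ✓; ∠EAZ = 111.8° ✓; |AZ| = 20.30 ✓; ∠AZM = 46.70° ✓; |ZM| = 11.00 ✓; ∠ZMH = 143.7° ✓; |MH| = 9.100 ✓; ∠MHG = 80.70° ✓; |HG| = 20.40 ✓; ∠HGD = 87.60° ✓; |GD| = 26.20 ✓; ∠GDL = 114.0° ✓; |DL| = 13.20 ✗.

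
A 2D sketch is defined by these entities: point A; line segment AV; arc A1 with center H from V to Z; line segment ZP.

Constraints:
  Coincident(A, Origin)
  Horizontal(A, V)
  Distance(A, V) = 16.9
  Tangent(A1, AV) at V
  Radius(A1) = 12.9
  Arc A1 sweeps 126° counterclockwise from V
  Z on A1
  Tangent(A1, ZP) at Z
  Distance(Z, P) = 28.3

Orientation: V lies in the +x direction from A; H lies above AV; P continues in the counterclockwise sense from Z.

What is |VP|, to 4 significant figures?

43.82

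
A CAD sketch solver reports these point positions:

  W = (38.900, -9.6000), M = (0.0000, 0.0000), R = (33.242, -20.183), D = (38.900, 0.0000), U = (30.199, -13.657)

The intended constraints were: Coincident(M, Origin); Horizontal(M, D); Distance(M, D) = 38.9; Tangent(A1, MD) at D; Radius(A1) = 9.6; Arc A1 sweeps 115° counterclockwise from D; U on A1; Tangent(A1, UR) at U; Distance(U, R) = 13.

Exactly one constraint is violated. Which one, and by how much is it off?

Distance(U, R) = 13 — off by 5.80.

M = (0.00, 0.00) ✓; M.y = 0.00, D.y = 0.00 ✓; |MD| = 38.90 ✓; ∠(WD, DM) = 90.00° ✓; |WD| = 9.600 ✓; bearing(W→U) − bearing(W→D) = 115.0° ✓; |WU| = 9.600 ✓; ∠(WU, UR) = 90.00° ✓; |UR| = 7.201 ✗.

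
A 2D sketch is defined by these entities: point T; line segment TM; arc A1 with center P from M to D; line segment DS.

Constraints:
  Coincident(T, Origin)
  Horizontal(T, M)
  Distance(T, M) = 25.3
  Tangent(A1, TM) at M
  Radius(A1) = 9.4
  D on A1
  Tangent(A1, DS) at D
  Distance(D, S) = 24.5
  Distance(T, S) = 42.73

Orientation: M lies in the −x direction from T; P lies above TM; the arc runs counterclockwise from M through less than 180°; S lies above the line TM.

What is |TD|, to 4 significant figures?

20.39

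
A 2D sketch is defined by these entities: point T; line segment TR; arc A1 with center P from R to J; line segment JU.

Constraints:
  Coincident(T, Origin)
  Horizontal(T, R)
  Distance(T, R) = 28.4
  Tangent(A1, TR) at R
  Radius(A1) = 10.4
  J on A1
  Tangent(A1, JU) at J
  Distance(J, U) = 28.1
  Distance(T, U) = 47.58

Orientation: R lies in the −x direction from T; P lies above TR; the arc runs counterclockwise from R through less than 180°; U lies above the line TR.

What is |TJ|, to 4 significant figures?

22.49

Checks: |PJ| = 10.40 ✓; ∠(PJ, JU) = 90.00° ✓; |JU| = 28.10 ✓; |TU| = 47.58 ✓.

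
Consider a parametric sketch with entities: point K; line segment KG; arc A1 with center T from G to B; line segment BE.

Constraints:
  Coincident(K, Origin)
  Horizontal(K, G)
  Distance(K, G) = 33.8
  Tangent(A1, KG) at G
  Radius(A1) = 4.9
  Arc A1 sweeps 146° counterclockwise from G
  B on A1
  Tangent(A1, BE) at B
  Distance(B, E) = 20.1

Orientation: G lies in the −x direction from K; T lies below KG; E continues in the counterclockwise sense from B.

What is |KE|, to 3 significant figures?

28.3

K is at the origin; KG is horizontal with |KG| = 33.8 and G on the −x side, so G = (-33.8, 0.00). Since A1 is tangent to KG there, TG ⟂ KG, so T = G + (0, -4.9) = (-33.8, -4.90). On A1, G sits at bearing 90° from T; a 146° counterclockwise sweep puts B at bearing 236°, so B = T + 4.9·(cos 236°, sin 236°) = (-36.5, -8.96). The tangent condition forces TB to be normal to BE, so BE runs along (−sin 236°, cos 236°); with |BE| = 20.1, E = (-19.9, -20.2). Then |KE| = |E − K| = 28.3.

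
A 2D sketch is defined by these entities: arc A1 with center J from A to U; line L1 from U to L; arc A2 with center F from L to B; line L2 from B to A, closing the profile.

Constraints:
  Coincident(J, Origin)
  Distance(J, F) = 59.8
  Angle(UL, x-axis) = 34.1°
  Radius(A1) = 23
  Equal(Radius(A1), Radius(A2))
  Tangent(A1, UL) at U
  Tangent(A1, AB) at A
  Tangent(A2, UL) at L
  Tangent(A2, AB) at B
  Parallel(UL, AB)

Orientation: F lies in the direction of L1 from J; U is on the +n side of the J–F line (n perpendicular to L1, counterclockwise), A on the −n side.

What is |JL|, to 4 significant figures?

64.07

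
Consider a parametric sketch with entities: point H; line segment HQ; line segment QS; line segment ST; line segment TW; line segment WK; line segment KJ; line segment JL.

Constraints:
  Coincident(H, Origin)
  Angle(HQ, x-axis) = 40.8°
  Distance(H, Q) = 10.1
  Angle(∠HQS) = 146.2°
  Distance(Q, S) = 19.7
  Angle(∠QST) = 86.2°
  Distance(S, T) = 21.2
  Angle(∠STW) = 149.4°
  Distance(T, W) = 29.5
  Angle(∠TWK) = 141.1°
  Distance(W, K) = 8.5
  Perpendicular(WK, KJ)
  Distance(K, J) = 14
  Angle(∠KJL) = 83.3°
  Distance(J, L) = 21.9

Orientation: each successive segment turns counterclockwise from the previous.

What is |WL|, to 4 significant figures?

17.51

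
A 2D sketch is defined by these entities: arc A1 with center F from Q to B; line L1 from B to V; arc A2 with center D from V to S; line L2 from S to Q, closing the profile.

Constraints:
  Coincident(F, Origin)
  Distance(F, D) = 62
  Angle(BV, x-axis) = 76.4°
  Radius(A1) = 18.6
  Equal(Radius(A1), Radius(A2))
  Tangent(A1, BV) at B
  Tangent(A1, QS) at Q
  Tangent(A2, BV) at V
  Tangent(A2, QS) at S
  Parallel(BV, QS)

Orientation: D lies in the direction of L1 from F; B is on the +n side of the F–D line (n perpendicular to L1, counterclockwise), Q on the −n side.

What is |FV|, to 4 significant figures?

64.73

The slot axis is L1's direction at 76.4°, so u = (cos 76.4°, sin 76.4°) = (0.2351, 0.9720) and n = (−sin 76.4°, cos 76.4°) = (-0.9720, 0.2351). F is at the origin and D lies 62.0 along u from F, so D = 62.0·u = (14.58, 60.26). Tangency of A1 to both parallel lines with radius 18.6 puts B and Q at F ± 18.6·n: B = (-18.08, 4.374), Q = (18.08, -4.374). Equal radii place V and S the same way about D: V = D + 18.6·n = (-3.500, 64.64), S = D − 18.6·n = (32.66, 55.89). Then |FV| = |V − F| = 64.73.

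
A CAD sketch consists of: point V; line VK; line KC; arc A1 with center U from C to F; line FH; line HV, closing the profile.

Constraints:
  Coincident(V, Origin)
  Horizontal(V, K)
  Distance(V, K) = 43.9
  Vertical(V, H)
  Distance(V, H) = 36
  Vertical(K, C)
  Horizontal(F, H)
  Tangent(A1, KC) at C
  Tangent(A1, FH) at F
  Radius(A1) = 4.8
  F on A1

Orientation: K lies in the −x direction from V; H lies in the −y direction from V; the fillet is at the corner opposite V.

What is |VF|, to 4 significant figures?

53.15

V is at the origin; VK is horizontal with |VK| = 43.9 and K on the −x side, so K = (-43.90, 0.000). VH is vertical with |VH| = 36.0 and H on the −y side, so H = (0.000, -36.00). The virtual corner opposite V is at (-43.90, -36.00). A1 meets KC tangentially, so UC is at right angles to KC and since A1 is tangent to FH there, UF ⟂ FH, with radius 4.8, so the center U sits 4.8 in from both sides at U = (-39.10, -31.20). That places the tangent points at C = (-43.90, -31.20) on KC and F = (-39.10, -36.00) on FH. Then |VF| = |F − V| = 53.15.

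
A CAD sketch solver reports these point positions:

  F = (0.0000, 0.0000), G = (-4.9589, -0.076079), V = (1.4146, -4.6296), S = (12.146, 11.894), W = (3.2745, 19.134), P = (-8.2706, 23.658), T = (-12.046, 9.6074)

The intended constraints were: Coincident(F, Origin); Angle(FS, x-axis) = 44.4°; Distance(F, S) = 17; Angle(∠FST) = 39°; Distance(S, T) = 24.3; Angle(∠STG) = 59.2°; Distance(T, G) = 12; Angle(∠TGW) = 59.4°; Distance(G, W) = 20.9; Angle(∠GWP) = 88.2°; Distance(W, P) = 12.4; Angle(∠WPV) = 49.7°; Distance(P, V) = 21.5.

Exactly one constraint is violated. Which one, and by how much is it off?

Distance(P, V) = 21.5 — off by 8.40.

F = (0.00, 0.00) ✓; FS at 44.40° ✓; |FS| = 17.00 ✓; ∠FST = 39.00° ✓; |ST| = 24.30 ✓; ∠STG = 59.20° ✓; |TG| = 12.00 ✓; ∠TGW = 59.40° ✓; |GW| = 20.90 ✓; ∠GWP = 88.20° ✓; |WP| = 12.40 ✓; ∠WPV = 49.70° ✓; |PV| = 29.90 ✗.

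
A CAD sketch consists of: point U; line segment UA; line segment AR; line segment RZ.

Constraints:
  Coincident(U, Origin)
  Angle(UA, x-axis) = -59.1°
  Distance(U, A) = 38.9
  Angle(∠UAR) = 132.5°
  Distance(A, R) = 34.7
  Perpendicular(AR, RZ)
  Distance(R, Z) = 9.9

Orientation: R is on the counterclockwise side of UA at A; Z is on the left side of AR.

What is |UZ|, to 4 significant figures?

63.81

∠UAR = 132.5°, so AR runs at -59.1° + (180° − 132.5°) = -11.60° from the x-axis; with |AR| = 34.7, R = A + 34.7·(cos -11.60°, sin -11.60°) = (53.97, -40.36). AR ⟂ RZ; with |RZ| = 9.9 on the left of AR, Z = R + 9.9·(0.2011, 0.9796) = (55.96, -30.66). Then |UZ| = |Z − U| = 63.81.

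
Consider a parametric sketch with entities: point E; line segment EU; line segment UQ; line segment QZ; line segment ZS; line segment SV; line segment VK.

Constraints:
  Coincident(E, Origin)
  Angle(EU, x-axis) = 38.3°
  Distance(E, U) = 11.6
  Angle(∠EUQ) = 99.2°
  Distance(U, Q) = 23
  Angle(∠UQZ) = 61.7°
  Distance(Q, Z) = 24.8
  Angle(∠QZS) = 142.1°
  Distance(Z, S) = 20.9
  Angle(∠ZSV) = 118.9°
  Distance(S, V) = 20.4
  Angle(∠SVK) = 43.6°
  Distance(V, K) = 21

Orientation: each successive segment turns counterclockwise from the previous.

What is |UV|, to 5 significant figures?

30.031

E is at the origin; EU runs at 38.3° with length 11.6, so U = (9.1034, 7.1894). ∠EUQ = 99.2° gives UQ at 119.10° from the x-axis; with |UQ| = 23.0, Q = (-2.0823, 27.286). ∠UQZ = 61.7° gives QZ at -122.60° from the x-axis; with |QZ| = 24.8, Z = (-15.444, 6.3934). ∠QZS = 142.1° gives ZS at -84.700° from the x-axis; with |ZS| = 20.9, S = (-13.513, -14.417). ∠ZSV = 118.9° gives SV at -23.600° from the x-axis; with |SV| = 20.4, V = (5.1805, -22.584). Then |UV| = |V − U| = 30.031.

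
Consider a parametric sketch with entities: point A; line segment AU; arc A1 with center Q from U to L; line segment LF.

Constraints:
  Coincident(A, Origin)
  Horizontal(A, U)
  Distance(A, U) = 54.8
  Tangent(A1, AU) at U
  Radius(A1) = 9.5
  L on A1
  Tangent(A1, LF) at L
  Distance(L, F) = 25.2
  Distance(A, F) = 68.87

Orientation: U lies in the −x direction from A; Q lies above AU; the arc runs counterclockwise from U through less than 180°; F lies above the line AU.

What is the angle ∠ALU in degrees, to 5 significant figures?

103.75°

A is at the origin; AU is horizontal with |AU| = 54.8 and U on the −x side, so U = (-54.800, 0.0000). A1 meets AU tangentially, so QU is at right angles to AU, so Q = U + (0, 9.5) = (-54.800, 9.5000). Since QL ⟂ LF (tangency), |QF| = √(9.5² + 25.2²) = 26.931 regardless of where L sits on A1. So F lies on both circle(A, 68.87) and circle(Q, 26.931); the above-AU intersection is F = (-58.614, 36.160). L is the foot of the tangent from F: L = (-46.475, 14.076).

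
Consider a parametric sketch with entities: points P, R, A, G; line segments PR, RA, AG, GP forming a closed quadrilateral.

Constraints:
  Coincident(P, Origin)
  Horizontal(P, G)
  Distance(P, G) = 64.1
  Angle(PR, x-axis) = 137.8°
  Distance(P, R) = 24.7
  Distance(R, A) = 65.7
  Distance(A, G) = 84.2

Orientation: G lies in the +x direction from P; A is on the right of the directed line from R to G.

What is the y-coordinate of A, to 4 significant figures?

-47.79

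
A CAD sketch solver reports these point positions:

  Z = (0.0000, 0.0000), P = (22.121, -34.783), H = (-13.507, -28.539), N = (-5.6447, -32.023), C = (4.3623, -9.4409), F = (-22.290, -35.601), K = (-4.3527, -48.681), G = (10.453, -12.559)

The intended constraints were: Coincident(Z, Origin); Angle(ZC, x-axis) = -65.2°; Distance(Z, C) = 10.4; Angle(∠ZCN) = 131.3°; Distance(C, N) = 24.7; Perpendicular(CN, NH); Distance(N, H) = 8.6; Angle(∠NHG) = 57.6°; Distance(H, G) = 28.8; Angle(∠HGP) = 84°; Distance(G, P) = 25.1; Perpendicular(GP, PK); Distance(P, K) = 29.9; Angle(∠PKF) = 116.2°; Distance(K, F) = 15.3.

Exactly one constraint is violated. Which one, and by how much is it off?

Distance(K, F) = 15.3 — off by 6.90.

Z = (0.00, 0.00) ✓; ZC at -65.20° ✓; |ZC| = 10.40 ✓; ∠ZCN = 131.3° ✓; |CN| = 24.70 ✓; ∠(CN, NH) = 90.00° ✓; |NH| = 8.600 ✓; ∠NHG = 57.60° ✓; |HG| = 28.80 ✓; ∠HGP = 84.00° ✓; |GP| = 25.10 ✓; ∠(GP, PK) = 90.00° ✓; |PK| = 29.90 ✓; ∠PKF = 116.2° ✓; |KF| = 22.20 ✗.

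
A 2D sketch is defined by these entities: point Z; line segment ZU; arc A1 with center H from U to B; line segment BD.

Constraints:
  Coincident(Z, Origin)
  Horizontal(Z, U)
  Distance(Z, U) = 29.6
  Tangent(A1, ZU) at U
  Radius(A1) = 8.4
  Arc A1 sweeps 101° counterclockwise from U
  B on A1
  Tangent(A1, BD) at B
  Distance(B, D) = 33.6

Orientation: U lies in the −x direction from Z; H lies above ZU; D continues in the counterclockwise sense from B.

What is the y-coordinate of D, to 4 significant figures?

42.99

Z is at the origin; ZU is horizontal with |ZU| = 29.6 and U on the −x side, so U = (-29.60, 0.000). The tangent condition forces HU to be normal to ZU, so H = U + (0, 8.4) = (-29.60, 8.400). On A1, U sits at bearing -90° from H; a 101° counterclockwise sweep puts B at bearing 11°, so B = H + 8.4·(cos 11°, sin 11°) = (-21.35, 10.00). A1 meets BD tangentially, so HB is at right angles to BD, so BD runs along (−sin 11°, cos 11°); with |BD| = 33.6, D = (-27.77, 42.99). So D.y = 42.99.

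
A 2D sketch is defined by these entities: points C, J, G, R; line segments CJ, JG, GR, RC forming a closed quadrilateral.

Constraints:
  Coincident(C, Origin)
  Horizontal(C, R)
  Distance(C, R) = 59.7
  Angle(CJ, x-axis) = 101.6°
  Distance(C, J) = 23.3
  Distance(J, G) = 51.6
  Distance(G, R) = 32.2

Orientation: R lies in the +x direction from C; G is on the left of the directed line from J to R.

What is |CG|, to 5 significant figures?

54.997

Checks: |JG| = 51.60 ✓; |GR| = 32.20 ✓.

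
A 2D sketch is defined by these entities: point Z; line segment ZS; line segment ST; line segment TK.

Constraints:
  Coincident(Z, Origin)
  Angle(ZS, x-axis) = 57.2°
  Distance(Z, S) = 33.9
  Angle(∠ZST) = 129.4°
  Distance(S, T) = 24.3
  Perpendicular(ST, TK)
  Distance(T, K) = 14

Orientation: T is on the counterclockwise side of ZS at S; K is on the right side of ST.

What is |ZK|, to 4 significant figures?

60.95

Z is at the origin; ZS runs at 57.2° with length 33.9, so S = 33.9·(cos 57.2°, sin 57.2°) = (18.36, 28.50). ∠ZST = 129.4°, so ST runs at 57.2° + (180° − 129.4°) = 107.8° from the x-axis; with |ST| = 24.3, T = S + 24.3·(cos 107.8°, sin 107.8°) = (10.94, 51.63). ST ⟂ TK; with |TK| = 14.0 on the right of ST, K = T + 14.0·(0.9521, 0.3057) = (24.27, 55.91). Then |ZK| = |K − Z| = 60.95.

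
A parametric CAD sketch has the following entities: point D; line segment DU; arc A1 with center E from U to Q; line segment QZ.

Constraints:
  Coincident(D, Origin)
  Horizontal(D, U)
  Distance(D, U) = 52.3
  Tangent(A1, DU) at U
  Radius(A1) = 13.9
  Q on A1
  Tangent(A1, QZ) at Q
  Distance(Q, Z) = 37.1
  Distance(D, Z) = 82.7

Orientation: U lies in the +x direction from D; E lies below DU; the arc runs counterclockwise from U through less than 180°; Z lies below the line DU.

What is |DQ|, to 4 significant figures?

47.22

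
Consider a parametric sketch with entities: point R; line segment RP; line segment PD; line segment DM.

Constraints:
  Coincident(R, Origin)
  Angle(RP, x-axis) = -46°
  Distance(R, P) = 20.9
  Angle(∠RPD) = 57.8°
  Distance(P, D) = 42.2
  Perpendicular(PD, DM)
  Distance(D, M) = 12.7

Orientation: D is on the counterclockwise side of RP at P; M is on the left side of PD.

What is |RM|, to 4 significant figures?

31.46

∠RPD = 57.8°, so PD runs at -46.0° + (180° − 57.8°) = 76.20° from the x-axis; with |PD| = 42.2, D = P + 42.2·(cos 76.20°, sin 76.20°) = (24.58, 25.95). PD ⟂ DM; with |DM| = 12.7 on the left of PD, M = D + 12.7·(-0.9711, 0.2385) = (12.25, 28.98). Then |RM| = |M − R| = 31.46.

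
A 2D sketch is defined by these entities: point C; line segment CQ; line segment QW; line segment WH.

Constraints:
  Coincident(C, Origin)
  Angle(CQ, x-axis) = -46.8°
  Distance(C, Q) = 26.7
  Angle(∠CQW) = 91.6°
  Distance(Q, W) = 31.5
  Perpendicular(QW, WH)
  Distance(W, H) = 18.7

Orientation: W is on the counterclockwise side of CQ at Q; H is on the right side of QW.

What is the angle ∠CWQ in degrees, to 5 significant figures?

39.615°

C is at the origin; CQ runs at -46.8° with length 26.7, so Q = 26.7·(cos -46.8°, sin -46.8°) = (18.277, -19.463). ∠CQW = 91.6°, so QW runs at -46.8° + (180° − 91.6°) = 41.600° from the x-axis; with |QW| = 31.5, W = Q + 31.5·(cos 41.600°, sin 41.600°) = (41.833, 1.4502). Then cos ∠CWQ = WC·WQ / (|WC||WQ|), giving 39.615°.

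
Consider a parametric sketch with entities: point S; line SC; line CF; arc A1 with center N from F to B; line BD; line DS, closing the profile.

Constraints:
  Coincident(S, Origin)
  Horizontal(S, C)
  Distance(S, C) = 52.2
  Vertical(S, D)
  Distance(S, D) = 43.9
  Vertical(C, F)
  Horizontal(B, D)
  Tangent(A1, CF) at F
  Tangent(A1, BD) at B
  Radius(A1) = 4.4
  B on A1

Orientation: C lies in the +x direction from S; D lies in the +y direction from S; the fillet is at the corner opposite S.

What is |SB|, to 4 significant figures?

64.90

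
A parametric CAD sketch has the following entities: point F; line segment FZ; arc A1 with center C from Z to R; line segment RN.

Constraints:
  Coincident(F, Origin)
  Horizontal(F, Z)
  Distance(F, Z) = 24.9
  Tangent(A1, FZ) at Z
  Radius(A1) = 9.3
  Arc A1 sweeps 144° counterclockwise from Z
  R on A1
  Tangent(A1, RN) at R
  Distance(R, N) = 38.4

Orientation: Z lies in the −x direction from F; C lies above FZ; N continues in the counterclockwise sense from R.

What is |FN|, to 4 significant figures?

64.05

On A1, Z sits at bearing -90° from C; a 144° counterclockwise sweep puts R at bearing 54°, so R = C + 9.3·(cos 54°, sin 54°) = (-19.43, 16.82). Tangency of A1 to RN means the radius CR is perpendicular to RN, so RN runs along (−sin 54°, cos 54°); with |RN| = 38.4, N = (-50.50, 39.39). Then |FN| = |N − F| = 64.05.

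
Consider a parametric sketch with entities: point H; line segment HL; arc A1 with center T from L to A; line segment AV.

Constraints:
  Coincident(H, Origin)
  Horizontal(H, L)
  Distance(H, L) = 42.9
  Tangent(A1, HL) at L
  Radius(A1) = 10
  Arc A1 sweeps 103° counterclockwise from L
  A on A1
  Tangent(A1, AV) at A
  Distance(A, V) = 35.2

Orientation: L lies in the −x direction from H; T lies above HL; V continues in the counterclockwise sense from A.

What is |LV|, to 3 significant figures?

46.6

H is at the origin; H and L share the same y with |HL| = 42.9 and L on the −x side, so L = (-42.9, 0.00). The tangent condition forces TL to be normal to HL, so T = L + (0, 10) = (-42.9, 10.0). On A1, L sits at bearing -90° from T; a 103° counterclockwise sweep puts A at bearing 13°, so A = T + 10.0·(cos 13°, sin 13°) = (-33.2, 12.2). Since A1 is tangent to AV there, TA ⟂ AV, so AV runs along (−sin 13°, cos 13°); with |AV| = 35.2, V = (-41.1, 46.5). Then |LV| = |V − L| = 46.6.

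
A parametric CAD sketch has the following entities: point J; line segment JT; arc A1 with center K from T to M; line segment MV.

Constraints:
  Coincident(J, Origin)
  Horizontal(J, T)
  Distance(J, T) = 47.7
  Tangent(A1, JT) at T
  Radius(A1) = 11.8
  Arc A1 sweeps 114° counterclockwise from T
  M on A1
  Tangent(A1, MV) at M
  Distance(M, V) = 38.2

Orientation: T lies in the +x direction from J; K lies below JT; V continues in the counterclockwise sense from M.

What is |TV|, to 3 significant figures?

51.7

J is at the origin; J and T share the same y with |JT| = 47.7 and T on the +x side, so T = (47.7, 0.00). Tangency of A1 to JT means the radius KT is perpendicular to JT, so K = T + (0, -11.8) = (47.7, -11.8). On A1, T sits at bearing 90° from K; a 114° counterclockwise sweep puts M at bearing 204°, so M = K + 11.8·(cos 204°, sin 204°) = (36.9, -16.6). A1 meets MV tangentially, so KM is at right angles to MV, so MV runs along (−sin 204°, cos 204°); with |MV| = 38.2, V = (52.5, -51.5). Then |TV| = |V − T| = 51.7.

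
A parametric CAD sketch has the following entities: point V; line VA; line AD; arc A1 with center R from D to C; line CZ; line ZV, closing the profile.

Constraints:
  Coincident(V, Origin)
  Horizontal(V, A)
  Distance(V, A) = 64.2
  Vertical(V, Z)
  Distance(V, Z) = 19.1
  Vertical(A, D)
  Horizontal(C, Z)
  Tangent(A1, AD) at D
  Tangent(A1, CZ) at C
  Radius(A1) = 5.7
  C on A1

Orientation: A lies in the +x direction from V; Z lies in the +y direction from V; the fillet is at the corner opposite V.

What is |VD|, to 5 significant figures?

65.584

V is at the origin; VA is horizontal with |VA| = 64.2 and A on the +x side, so A = (64.200, 0.0000). VZ is vertical with |VZ| = 19.1 and Z on the +y side, so Z = (0.0000, 19.100). The virtual corner opposite V is at (64.200, 19.100). Tangency of A1 to AD means the radius RD is perpendicular to AD and since A1 is tangent to CZ there, RC ⟂ CZ, with radius 5.7, so the center R sits 5.7 in from both sides at R = (58.500, 13.400). That places the tangent points at D = (64.200, 13.400) on AD and C = (58.500, 19.100) on CZ. Then |VD| = |D − V| = 65.584.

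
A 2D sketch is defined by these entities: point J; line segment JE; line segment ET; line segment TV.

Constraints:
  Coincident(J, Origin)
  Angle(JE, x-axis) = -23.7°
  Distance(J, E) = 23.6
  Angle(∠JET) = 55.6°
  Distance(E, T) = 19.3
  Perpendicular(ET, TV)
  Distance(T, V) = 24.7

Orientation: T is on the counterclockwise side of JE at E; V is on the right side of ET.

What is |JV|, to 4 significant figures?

44.57

J is at the origin; JE runs at -23.7° with length 23.6, so E = 23.6·(cos -23.7°, sin -23.7°) = (21.61, -9.486). ∠JET = 55.6°, so ET runs at -23.7° + (180° − 55.6°) = 100.7° from the x-axis; with |ET| = 19.3, T = E + 19.3·(cos 100.7°, sin 100.7°) = (18.03, 9.478). The perpendicularity gives TV at right angles to ET; with |TV| = 24.7 on the right of ET, V = T + 24.7·(0.9826, 0.1857) = (42.30, 14.06). Then |JV| = |V − J| = 44.57.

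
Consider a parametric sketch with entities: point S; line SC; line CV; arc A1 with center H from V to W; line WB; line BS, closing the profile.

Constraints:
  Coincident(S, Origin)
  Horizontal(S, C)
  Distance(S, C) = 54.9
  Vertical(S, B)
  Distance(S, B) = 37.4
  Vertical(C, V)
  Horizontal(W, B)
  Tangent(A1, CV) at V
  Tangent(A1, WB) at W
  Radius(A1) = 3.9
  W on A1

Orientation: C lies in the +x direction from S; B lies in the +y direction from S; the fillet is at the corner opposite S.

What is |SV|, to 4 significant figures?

64.31

S is at the origin; SC is horizontal with |SC| = 54.9 and C on the +x side, so C = (54.90, 0.000). S and B share the same x with |SB| = 37.4 and B on the +y side, so B = (0.000, 37.40). The virtual corner opposite S is at (54.90, 37.40). Since A1 is tangent to CV there, HV ⟂ CV and since A1 is tangent to WB there, HW ⟂ WB, with radius 3.9, so the center H sits 3.9 in from both sides at H = (51.00, 33.50). That places the tangent points at V = (54.90, 33.50) on CV and W = (51.00, 37.40) on WB. Then |SV| = |V − S| = 64.31.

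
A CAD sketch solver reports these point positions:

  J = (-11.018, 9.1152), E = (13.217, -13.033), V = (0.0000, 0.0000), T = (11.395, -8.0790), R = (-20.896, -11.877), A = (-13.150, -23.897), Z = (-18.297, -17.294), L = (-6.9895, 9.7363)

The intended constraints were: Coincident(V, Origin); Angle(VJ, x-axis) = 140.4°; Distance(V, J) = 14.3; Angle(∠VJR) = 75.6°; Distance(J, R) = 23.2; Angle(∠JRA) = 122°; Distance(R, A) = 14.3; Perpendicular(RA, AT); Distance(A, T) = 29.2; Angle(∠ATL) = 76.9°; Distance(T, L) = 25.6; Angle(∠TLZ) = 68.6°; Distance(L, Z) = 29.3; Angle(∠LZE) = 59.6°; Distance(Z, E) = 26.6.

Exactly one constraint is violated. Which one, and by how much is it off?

Distance(Z, E) = 26.6 — off by 5.20.

V = (0.00, 0.00) ✓; VJ at 140.4° ✓; |VJ| = 14.30 ✓; ∠VJR = 75.60° ✓; |JR| = 23.20 ✓; ∠JRA = 122.0° ✓; |RA| = 14.30 ✓; ∠(RA, AT) = 90.00° ✓; |AT| = 29.20 ✓; ∠ATL = 76.90° ✓; |TL| = 25.60 ✓; ∠TLZ = 68.60° ✓; |LZ| = 29.30 ✓; ∠LZE = 59.60° ✓; |ZE| = 31.80 ✗.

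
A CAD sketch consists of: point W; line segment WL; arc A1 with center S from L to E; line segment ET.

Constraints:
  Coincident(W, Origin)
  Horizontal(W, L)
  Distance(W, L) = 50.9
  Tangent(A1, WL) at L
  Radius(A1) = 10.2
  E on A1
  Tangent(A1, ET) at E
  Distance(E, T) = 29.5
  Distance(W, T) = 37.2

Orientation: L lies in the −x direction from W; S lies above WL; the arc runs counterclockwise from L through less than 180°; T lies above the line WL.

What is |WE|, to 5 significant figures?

42.956

Checks: ∠(SL, LW) = 90.00° ✓; |SE| = 10.20 ✓; ∠(SE, ET) = 90.00° ✓; |ET| = 29.50 ✓; |WT| = 37.20 ✓.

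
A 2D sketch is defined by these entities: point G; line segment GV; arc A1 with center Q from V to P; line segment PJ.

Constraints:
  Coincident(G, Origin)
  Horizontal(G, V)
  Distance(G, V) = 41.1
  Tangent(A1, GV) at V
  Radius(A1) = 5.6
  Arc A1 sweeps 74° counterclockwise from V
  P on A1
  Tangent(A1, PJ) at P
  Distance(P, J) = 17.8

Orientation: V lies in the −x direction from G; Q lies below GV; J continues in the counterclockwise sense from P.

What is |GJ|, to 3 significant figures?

55.6

On A1, V sits at bearing 90° from Q; a 74° counterclockwise sweep puts P at bearing 164°, so P = Q + 5.6·(cos 164°, sin 164°) = (-46.5, -4.06). A1 meets PJ tangentially, so QP is at right angles to PJ, so PJ runs along (−sin 164°, cos 164°); with |PJ| = 17.8, J = (-51.4, -21.2). Then |GJ| = |J − G| = 55.6.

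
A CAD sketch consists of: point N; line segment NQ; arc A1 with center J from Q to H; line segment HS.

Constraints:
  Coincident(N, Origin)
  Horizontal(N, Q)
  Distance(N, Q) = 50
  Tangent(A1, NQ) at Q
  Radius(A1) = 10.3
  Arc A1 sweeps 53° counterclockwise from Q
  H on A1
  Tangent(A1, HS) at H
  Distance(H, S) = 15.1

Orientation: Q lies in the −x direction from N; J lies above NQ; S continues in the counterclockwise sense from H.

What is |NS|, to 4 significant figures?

36.46

N is at the origin; N and Q share the same y with |NQ| = 50.0 and Q on the −x side, so Q = (-50.00, 0.000). The tangent condition forces JQ to be normal to NQ, so J = Q + (0, 10.3) = (-50.00, 10.30). On A1, Q sits at bearing -90° from J; a 53° counterclockwise sweep puts H at bearing -37°, so H = J + 10.3·(cos -37°, sin -37°) = (-41.77, 4.101). A1 meets HS tangentially, so JH is at right angles to HS, so HS runs along (−sin -37°, cos -37°); with |HS| = 15.1, S = (-32.69, 16.16). Then |NS| = |S − N| = 36.46.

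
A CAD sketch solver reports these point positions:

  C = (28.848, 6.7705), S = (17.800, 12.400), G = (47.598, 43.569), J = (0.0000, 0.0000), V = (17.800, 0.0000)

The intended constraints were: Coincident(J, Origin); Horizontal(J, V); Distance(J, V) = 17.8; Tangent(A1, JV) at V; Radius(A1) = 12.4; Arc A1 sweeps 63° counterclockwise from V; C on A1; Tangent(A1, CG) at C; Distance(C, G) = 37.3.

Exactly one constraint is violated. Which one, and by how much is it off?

Distance(C, G) = 37.3 — off by 4.00.

J = (0.00, 0.00) ✓; J.y = 0.00, V.y = 0.00 ✓; |JV| = 17.80 ✓; ∠(SV, VJ) = 90.00° ✓; |SV| = 12.40 ✓; bearing(S→C) − bearing(S→V) = 63.00° ✓; |SC| = 12.40 ✓; ∠(SC, CG) = 90.00° ✓; |CG| = 41.30 ✗.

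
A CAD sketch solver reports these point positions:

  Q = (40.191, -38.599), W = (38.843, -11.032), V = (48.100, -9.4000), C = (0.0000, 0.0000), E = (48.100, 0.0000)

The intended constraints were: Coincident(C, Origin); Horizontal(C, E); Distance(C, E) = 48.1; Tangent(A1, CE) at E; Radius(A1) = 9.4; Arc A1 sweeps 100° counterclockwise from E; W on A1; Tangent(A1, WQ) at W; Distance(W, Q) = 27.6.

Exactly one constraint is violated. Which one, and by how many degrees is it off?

Tangent(A1, WQ) at W — off by 7.20°.

C = (0.00, 0.00) ✓; C.y = 0.00, E.y = 0.00 ✓; |CE| = 48.10 ✓; ∠(VE, EC) = 90.00° ✓; |VE| = 9.400 ✓; bearing(V→W) − bearing(V→E) = 100.0° ✓; |VW| = 9.400 ✓; ∠(VW, WQ) = 97.20° ✗; |WQ| = 27.60 ✓.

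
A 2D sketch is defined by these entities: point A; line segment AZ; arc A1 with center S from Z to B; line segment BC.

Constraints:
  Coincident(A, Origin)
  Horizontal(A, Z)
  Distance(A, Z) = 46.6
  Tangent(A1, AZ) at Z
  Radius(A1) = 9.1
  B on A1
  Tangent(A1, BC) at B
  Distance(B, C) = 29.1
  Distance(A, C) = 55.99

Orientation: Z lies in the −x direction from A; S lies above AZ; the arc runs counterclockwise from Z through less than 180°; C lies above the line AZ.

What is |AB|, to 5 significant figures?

38.835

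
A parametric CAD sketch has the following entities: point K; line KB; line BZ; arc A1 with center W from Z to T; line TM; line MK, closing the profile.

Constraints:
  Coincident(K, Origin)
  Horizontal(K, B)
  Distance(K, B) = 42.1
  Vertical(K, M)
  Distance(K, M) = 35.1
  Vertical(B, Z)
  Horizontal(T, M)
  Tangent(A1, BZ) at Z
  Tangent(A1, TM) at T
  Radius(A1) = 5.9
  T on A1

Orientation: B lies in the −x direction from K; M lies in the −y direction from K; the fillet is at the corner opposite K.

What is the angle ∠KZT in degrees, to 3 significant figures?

79.7°

K is at the origin; KB is horizontal with |KB| = 42.1 and B on the −x side, so B = (-42.1, 0.00). KM is vertical with |KM| = 35.1 and M on the −y side, so M = (0.00, -35.1). The virtual corner opposite K is at (-42.1, -35.1). A1 meets BZ tangentially, so WZ is at right angles to BZ and A1 meets TM tangentially, so WT is at right angles to TM, with radius 5.9, so the center W sits 5.9 in from both sides at W = (-36.2, -29.2). That places the tangent points at Z = (-42.1, -29.2) on BZ and T = (-36.2, -35.1) on TM. Then cos ∠KZT = ZK·ZT / (|ZK||ZT|), giving 79.7°.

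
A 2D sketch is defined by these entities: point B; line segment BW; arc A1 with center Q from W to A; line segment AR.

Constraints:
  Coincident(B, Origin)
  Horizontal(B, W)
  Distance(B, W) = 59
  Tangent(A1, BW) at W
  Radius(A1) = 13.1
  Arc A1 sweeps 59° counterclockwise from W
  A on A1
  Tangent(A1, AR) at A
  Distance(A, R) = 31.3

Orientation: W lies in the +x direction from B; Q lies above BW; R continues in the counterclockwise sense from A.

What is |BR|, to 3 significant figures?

92.5

On A1, W sits at bearing -90° from Q; a 59° counterclockwise sweep puts A at bearing -31°, so A = Q + 13.1·(cos -31°, sin -31°) = (70.2, 6.35). The tangent condition forces QA to be normal to AR, so AR runs along (−sin -31°, cos -31°); with |AR| = 31.3, R = (86.3, 33.2). Then |BR| = |R − B| = 92.5.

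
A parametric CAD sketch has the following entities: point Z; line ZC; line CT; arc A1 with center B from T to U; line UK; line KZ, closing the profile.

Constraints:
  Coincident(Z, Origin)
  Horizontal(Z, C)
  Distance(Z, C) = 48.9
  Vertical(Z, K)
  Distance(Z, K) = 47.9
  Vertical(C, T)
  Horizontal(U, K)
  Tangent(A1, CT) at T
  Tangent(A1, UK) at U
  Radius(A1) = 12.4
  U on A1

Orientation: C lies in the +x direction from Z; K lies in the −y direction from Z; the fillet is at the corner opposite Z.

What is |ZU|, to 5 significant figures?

60.222

Z is at the origin; ZC is horizontal with |ZC| = 48.9 and C on the +x side, so C = (48.900, 0.0000). Z and K share the same x with |ZK| = 47.9 and K on the −y side, so K = (0.0000, -47.900). The virtual corner opposite Z is at (48.900, -47.900). A1 meets CT tangentially, so BT is at right angles to CT and tangency of A1 to UK means the radius BU is perpendicular to UK, with radius 12.4, so the center B sits 12.4 in from both sides at B = (36.500, -35.500). That places the tangent points at T = (48.900, -35.500) on CT and U = (36.500, -47.900) on UK. Then |ZU| = |U − Z| = 60.222.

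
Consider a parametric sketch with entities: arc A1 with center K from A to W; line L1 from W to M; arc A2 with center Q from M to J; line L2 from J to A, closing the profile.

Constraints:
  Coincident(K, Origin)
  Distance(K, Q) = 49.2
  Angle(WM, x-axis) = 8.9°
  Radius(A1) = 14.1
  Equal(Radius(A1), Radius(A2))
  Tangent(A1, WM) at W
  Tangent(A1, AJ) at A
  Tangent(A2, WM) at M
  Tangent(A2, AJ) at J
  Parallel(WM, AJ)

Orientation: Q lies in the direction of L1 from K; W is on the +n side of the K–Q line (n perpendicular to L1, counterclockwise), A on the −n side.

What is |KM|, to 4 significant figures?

51.18

The slot axis is L1's direction at 8.9°, so u = (cos 8.9°, sin 8.9°) = (0.9880, 0.1547) and n = (−sin 8.9°, cos 8.9°) = (-0.1547, 0.9880). K is at the origin and Q lies 49.2 along u from K, so Q = 49.2·u = (48.61, 7.612). Tangency of A1 to both parallel lines with radius 14.1 puts W and A at K ± 14.1·n: W = (-2.181, 13.93), A = (2.181, -13.93). Equal radii place M and J the same way about Q: M = Q + 14.1·n = (46.43, 21.54), J = Q − 14.1·n = (50.79, -6.318). Then |KM| = |M − K| = 51.18.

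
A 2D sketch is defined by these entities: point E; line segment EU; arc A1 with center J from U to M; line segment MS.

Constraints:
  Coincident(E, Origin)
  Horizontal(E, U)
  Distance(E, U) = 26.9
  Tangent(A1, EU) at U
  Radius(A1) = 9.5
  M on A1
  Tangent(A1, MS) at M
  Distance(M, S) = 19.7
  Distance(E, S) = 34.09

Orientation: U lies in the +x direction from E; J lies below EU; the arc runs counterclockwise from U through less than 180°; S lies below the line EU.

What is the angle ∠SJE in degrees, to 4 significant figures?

84.02°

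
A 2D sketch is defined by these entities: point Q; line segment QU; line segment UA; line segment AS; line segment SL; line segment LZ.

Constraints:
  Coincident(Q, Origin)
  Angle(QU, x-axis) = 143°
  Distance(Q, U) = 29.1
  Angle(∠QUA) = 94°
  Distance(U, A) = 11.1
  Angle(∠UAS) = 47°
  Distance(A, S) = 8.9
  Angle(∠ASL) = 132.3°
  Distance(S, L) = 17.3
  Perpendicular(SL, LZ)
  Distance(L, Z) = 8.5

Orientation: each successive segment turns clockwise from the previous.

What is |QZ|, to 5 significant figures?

32.834

Q is at the origin; QU runs at 143.0° with length 29.1, so U = (-23.240, 17.513). ∠QUA = 94.0° gives UA at 57.000° from the x-axis; with |UA| = 11.1, A = (-17.195, 26.822). ∠UAS = 47.0° gives AS at -76.000° from the x-axis; with |AS| = 8.9, S = (-15.042, 18.186). ∠ASL = 132.3° gives SL at -123.70° from the x-axis; with |SL| = 17.3, L = (-24.641, 3.7936). The perpendicularity gives LZ at right angles to SL, so LZ runs at 146.30°; with |LZ| = 8.5, Z = (-31.712, 8.5098). Then |QZ| = |Z − Q| = 32.834.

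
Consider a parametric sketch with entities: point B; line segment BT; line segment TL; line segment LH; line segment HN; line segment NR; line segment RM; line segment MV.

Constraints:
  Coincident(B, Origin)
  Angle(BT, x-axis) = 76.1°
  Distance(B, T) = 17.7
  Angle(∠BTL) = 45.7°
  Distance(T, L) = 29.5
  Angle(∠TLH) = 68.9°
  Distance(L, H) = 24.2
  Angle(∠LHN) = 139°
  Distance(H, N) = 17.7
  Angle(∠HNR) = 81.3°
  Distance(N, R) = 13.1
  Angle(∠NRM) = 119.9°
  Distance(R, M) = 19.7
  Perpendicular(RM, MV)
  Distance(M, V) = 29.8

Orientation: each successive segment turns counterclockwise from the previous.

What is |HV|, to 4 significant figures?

15.48

B is at the origin; BT runs at 76.1° with length 17.7, so T = (4.252, 17.18). ∠BTL = 45.7° gives TL at -149.6° from the x-axis; with |TL| = 29.5, L = (-21.19, 2.254). ∠TLH = 68.9° gives LH at -38.50° from the x-axis; with |LH| = 24.2, H = (-2.253, -12.81). ∠LHN = 139.0° gives HN at 2.500° from the x-axis; with |HN| = 17.7, N = (15.43, -12.04). ∠HNR = 81.3° gives NR at 101.2° from the x-axis; with |NR| = 13.1, R = (12.89, 0.8114). ∠NRM = 119.9° gives RM at 161.3° from the x-axis; with |RM| = 19.7, M = (-5.774, 7.127). RM is perpendicular to MV, so MV runs at -108.7°; with |MV| = 29.8, V = (-15.33, -21.10). Then |HV| = |V − H| = 15.48.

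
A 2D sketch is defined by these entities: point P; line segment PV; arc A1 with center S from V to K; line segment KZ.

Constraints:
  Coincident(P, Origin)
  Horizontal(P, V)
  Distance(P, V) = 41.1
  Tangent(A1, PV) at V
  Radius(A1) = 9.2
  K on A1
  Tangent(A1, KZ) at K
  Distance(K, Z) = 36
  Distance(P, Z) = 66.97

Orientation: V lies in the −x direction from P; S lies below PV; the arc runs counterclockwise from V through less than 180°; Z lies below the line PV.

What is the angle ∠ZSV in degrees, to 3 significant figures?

167°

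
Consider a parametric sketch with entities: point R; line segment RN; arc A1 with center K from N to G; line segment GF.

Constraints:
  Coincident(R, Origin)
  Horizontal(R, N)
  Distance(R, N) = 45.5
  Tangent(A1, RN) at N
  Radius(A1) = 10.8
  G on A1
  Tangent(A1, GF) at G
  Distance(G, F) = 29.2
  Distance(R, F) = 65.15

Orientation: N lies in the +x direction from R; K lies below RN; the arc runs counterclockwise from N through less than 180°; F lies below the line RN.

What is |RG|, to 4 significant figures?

39.44

R is at the origin; RN is horizontal with |RN| = 45.5 and N on the +x side, so N = (45.50, 0.000). Tangency of A1 to RN means the radius KN is perpendicular to RN, so K = N + (0, -10.8) = (45.50, -10.80). Since KG ⟂ GF (tangency), |KF| = √(10.8² + 29.2²) = 31.13 regardless of where G sits on A1. So F lies on both circle(R, 65.15) and circle(K, 31.13); the below-RN intersection is F = (50.15, -41.58). G is the foot of the tangent from F: G = (36.04, -16.02).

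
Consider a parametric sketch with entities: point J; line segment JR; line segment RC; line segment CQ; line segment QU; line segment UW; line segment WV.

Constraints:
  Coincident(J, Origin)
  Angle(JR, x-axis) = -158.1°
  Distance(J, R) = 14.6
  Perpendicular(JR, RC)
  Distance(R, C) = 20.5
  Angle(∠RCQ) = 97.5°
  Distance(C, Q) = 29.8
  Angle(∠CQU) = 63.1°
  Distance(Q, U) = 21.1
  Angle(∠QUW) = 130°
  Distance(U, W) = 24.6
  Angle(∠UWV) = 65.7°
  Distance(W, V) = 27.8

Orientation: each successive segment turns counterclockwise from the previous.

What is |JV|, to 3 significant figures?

27.1

∠QUW = 130.0° gives UW at -179° from the x-axis; with |UW| = 24.6, W = (-15.6, -1.76). ∠UWV = 65.7° gives WV at -64.4° from the x-axis; with |WV| = 27.8, V = (-3.54, -26.8). Then |JV| = |V − J| = 27.1.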